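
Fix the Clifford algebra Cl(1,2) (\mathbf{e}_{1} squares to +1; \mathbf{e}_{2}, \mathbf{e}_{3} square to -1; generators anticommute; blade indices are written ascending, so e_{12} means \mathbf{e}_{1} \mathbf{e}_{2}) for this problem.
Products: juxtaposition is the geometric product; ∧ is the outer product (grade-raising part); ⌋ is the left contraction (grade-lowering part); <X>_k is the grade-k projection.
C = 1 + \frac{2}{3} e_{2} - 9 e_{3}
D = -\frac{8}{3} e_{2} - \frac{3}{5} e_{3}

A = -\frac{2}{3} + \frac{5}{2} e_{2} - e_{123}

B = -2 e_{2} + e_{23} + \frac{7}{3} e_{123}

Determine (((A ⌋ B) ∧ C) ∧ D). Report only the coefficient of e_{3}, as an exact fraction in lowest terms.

step 1: \frac{22}{3} + \frac{4}{3} e_{2} - \frac{5}{2} e_{3} + \frac{35}{6} e_{13} - \frac{2}{3} e_{23} - \frac{14}{9} e_{123}
step 2: \frac{22}{3} + \frac{56}{9} e_{2} - \frac{137}{2} e_{3} + \frac{35}{6} e_{13} - 11 e_{23} - \frac{49}{9} e_{123}
step 3: -\frac{176}{9} e_{2} - \frac{22}{5} e_{3} - \frac{932}{5} e_{23} + \frac{140}{9} e_{123}
Answer: -\frac{22}{5}


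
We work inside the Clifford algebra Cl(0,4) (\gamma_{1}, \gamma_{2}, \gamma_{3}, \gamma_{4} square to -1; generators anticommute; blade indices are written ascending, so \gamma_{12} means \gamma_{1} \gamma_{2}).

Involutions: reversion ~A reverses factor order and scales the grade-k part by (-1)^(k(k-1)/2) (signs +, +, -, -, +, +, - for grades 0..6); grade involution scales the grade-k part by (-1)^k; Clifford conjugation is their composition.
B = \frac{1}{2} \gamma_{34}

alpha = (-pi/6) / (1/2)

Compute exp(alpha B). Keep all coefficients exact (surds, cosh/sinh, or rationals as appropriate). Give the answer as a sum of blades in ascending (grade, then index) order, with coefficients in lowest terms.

B^2 = (\frac{1}{2})^2*(\gamma_{34})^2 = \frac{1}{4}*(-1) = -\frac{1}{4} (a basis 2-blade squares to minus the product of its generators' squares).
B^2 = -\frac{1}{4} — the negative square puts this in the circular regime; l = \frac{1}{2}, alpha*l = - \frac{\pi}{6}, so exp(alpha B) = cos(- \frac{\pi}{6}) + (sin(- \frac{\pi}{6})/(\frac{1}{2}))*B = \frac{\sqrt{3}}{2} + (-1)*B.
Answer: \frac{\sqrt{3}}{2} - \frac{1}{2} \gamma_{34}


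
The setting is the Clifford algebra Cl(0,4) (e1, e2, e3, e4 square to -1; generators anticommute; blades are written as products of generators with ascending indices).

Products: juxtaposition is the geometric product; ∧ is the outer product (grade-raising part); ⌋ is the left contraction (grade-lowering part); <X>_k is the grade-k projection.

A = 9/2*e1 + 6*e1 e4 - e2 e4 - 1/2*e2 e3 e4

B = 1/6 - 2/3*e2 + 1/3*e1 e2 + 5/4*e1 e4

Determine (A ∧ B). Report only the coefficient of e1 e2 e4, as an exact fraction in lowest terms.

step 1: 3/4*e1 - 3*e1 e2 + e1 e4 - 1/6*e2 e4 + 4*e1 e2 e4 - 1/12*e2 e3 e4
Answer: 4


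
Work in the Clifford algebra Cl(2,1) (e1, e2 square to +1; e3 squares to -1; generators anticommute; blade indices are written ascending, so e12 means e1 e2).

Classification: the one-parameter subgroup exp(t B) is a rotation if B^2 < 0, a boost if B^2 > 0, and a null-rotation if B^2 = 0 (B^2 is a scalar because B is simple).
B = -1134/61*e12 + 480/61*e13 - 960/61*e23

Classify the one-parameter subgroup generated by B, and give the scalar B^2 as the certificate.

B^2 term by term: the squares give (-1134/61)^2*(e12)^2 + (480/61)^2*(e13)^2 + (-960/61)^2*(e23)^2 = 1285956/3721*(-1) + 230400/3721*(+1) + 921600/3721*(+1) = -36 (each basis 2-blade squares to minus the product of its generators' squares); cross terms between blades sharing an index anticommute and cancel. So B^2 = -36.
Answer: rotation, certificate B^2 = -36. The scalar -36 is the complete invariant here: its sign names the subgroup type.


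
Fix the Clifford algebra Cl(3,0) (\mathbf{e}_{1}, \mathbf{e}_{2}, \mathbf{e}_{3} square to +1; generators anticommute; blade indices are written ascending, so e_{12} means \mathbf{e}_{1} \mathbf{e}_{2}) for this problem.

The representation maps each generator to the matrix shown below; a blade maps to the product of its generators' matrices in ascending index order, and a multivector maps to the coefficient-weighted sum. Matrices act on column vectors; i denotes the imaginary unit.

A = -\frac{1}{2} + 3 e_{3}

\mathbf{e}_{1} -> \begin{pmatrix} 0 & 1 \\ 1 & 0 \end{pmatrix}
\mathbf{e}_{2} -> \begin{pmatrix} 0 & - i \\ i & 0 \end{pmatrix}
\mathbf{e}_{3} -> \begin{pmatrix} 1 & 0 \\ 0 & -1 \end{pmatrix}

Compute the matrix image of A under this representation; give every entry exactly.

M = (-\frac{1}{2})*1 + (3)*rho(e_{3}), summed entrywise (1 is the identity matrix):
Answer: \begin{pmatrix} \frac{5}{2} & 0 \\ 0 & - \frac{7}{2} \end{pmatrix}


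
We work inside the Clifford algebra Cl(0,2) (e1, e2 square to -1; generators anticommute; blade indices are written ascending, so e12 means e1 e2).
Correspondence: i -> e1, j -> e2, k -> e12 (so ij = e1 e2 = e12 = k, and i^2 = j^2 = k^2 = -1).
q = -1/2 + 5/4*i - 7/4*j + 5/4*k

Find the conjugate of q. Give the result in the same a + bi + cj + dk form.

In blades: q = -1/2 + 5/4*e1 - 7/4*e2 + 5/4*e12.
Conjugation here is Clifford conjugation: the scalar is fixed and the grade-1 and grade-2 blades all flip sign, giving -1/2 - 5/4*e1 + 7/4*e2 - 5/4*e12; translating back:
Answer: -1/2 - 5/4*i + 7/4*j - 5/4*k


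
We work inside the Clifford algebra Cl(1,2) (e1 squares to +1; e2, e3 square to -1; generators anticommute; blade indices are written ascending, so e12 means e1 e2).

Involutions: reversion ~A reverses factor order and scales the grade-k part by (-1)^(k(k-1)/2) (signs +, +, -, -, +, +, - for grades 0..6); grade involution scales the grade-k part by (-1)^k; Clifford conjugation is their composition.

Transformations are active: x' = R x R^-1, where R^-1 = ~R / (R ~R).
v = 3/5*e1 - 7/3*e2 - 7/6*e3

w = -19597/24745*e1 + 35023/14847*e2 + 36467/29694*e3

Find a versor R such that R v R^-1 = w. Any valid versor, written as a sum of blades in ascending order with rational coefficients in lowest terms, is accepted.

Sketch: the shared square -5801/900 makes R = v + w = -950/4949*e1 + 380/14847*e2 + 304/4949*e3 the natural versor; its sandwich fixes that direction, negates (v - w)/2, and sends v to w.
Answer: -950/4949*e1 + 380/14847*e2 + 304/4949*e3


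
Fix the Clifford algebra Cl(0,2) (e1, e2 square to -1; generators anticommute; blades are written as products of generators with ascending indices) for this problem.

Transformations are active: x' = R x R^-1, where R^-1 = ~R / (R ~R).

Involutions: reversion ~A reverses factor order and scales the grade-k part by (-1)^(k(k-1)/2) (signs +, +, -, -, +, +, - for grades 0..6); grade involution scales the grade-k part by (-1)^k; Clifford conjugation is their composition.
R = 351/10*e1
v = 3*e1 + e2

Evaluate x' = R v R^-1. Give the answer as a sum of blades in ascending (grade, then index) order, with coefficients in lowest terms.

~R = 351/10*e1, and R ~R = -123201/100, so R^-1 = ~R / (-123201/100).
R v = -1053/10 + 351/10*e1 e2
Answer: 3*e1 - e2


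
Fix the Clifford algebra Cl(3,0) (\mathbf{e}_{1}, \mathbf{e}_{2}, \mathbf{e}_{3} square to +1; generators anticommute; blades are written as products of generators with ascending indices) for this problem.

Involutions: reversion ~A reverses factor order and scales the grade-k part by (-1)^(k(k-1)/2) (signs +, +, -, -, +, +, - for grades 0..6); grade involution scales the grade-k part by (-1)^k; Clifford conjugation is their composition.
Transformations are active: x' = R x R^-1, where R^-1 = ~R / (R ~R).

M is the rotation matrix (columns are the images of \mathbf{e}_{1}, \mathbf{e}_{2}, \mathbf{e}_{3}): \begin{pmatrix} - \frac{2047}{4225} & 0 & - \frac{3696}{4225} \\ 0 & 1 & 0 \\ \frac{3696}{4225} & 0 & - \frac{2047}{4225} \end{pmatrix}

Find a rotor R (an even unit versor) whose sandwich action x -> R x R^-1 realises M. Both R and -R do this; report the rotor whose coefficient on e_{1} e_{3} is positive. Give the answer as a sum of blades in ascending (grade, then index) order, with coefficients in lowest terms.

Method: write R = a + b12*e_{1} e_{2} + b13*e_{1} e_{3} + b23*e_{2} e_{3} with a^2 + b12^2 + b13^2 + b23^2 = 1 (so R^-1 = ~R). Expanding the columns R e_j ~R gives tr M = 4a^2 - 1 and, from the antisymmetric part, M21 - M12 = -4a*b12, M13 - M31 = 4a*b13, M32 - M23 = -4a*b23.
Here tr M = \frac{131}{4225}, so a^2 = (1 + tr M)/4 = \frac{1089}{4225} and a = ±\frac{33}{65}. Taking a = \frac{33}{65}: M21 - M12 = 0, M13 - M31 = -\frac{7392}{4225}, M32 - M23 = 0, giving b12 = 0, b13 = -\frac{56}{65}, b23 = 0, i.e. R = \frac{33}{65} - \frac{56}{65} e_{1} e_{3}.
Its e_{1} e_{3} coefficient is negative, so report the other preimage -R.
Answer: -\frac{33}{65} + \frac{56}{65} e_{1} e_{3}. Uniqueness: Spin(3) -> SO(3) maps R and -R to the same rotation of trace \frac{131}{4225}; fixing the sign of the e_{1} e_{3} coefficient removes the ambiguity.


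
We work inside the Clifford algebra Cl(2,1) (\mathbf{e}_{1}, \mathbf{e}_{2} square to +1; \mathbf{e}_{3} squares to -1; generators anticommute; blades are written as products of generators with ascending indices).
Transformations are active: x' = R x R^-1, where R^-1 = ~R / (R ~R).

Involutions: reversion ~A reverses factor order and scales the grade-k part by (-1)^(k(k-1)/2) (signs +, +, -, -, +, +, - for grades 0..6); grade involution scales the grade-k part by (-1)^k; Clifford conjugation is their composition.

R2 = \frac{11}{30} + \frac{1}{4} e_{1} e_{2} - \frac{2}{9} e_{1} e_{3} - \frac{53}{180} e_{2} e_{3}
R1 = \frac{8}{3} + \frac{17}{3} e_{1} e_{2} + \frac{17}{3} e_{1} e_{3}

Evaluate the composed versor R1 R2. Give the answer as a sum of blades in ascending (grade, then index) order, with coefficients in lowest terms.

Distribute over the terms of R1 (each basis-blade product reordered to ascending indices, repeated generators contracted through their squares):
(\frac{8}{3}) R2 = \frac{44}{45} + \frac{2}{3} e_{1} e_{2} - \frac{16}{27} e_{1} e_{3} - \frac{106}{135} e_{2} e_{3}
(\frac{17}{3} e_{1} e_{2}) R2 = -\frac{17}{12} + \frac{187}{90} e_{1} e_{2} - \frac{901}{540} e_{1} e_{3} + \frac{34}{27} e_{2} e_{3}
(\frac{17}{3} e_{1} e_{3}) R2 = -\frac{34}{27} - \frac{901}{540} e_{1} e_{2} + \frac{187}{90} e_{1} e_{3} + \frac{17}{12} e_{2} e_{3}
Summing the partial products and collecting blades:
Answer: -\frac{917}{540} + \frac{581}{540} e_{1} e_{2} - \frac{11}{60} e_{1} e_{3} + \frac{1021}{540} e_{2} e_{3}


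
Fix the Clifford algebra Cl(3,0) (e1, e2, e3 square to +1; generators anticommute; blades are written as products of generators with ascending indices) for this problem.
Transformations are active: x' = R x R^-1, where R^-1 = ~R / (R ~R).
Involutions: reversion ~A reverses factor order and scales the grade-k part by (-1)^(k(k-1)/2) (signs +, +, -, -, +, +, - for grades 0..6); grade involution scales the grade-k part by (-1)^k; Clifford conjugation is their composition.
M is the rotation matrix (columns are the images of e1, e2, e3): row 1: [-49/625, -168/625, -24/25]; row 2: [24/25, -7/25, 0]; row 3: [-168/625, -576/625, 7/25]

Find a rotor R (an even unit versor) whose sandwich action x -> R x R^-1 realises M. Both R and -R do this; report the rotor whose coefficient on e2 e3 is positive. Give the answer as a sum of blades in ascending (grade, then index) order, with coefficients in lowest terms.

Method: write R = a + b12*e1 e2 + b13*e1 e3 + b23*e2 e3 with a^2 + b12^2 + b13^2 + b23^2 = 1 (so R^-1 = ~R). Expanding the columns R e_j ~R gives tr M = 4a^2 - 1 and, from the antisymmetric part, M21 - M12 = -4a*b12, M13 - M31 = 4a*b13, M32 - M23 = -4a*b23.
Here tr M = -49/625, so a^2 = (1 + tr M)/4 = 144/625 and a = ±12/25. Taking a = 12/25: M21 - M12 = 768/625, M13 - M31 = -432/625, M32 - M23 = -576/625, giving b12 = -16/25, b13 = -9/25, b23 = 12/25, i.e. R = 12/25 - 16/25*e1 e2 - 9/25*e1 e3 + 12/25*e2 e3.
Its e2 e3 coefficient is already positive.
Answer: 12/25 - 16/25*e1 e2 - 9/25*e1 e3 + 12/25*e2 e3. Uniqueness: Spin(3) -> SO(3) maps R and -R to the same rotation of trace -49/625; fixing the sign of the e2 e3 coefficient removes the ambiguity.


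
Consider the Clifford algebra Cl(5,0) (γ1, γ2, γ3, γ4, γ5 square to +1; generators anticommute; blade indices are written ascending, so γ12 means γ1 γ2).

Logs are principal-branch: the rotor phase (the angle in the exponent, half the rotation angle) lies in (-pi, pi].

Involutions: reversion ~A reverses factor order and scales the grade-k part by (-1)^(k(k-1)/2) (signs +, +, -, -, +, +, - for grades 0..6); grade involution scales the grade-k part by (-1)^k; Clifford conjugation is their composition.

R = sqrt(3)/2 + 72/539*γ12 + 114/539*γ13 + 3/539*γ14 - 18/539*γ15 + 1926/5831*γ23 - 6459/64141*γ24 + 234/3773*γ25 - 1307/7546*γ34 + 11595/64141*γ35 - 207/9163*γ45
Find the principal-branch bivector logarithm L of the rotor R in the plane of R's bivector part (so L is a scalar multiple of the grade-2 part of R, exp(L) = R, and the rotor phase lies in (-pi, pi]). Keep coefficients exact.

The scalar part of R is sqrt(3)/2, and that scalar determines the rotor phase on the principal branch; recovering the unit plane as bivector-part over sine of the phase gives L = phase * plane.
Concretely: cos(phase) = sqrt(3)/2 gives phase = ±pi/6, and since phase/sin(phase) is even the sign is immaterial: L = (phase/sin(phase)) * <R>_2 = (pi/3) * <R>_2.
Answer: 24*pi/539*γ12 + 38*pi/539*γ13 + pi/539*γ14 - 6*pi/539*γ15 + 642*pi/5831*γ23 - 2153*pi/64141*γ24 + 78*pi/3773*γ25 - 1307*pi/22638*γ34 + 3865*pi/64141*γ35 - 69*pi/9163*γ45


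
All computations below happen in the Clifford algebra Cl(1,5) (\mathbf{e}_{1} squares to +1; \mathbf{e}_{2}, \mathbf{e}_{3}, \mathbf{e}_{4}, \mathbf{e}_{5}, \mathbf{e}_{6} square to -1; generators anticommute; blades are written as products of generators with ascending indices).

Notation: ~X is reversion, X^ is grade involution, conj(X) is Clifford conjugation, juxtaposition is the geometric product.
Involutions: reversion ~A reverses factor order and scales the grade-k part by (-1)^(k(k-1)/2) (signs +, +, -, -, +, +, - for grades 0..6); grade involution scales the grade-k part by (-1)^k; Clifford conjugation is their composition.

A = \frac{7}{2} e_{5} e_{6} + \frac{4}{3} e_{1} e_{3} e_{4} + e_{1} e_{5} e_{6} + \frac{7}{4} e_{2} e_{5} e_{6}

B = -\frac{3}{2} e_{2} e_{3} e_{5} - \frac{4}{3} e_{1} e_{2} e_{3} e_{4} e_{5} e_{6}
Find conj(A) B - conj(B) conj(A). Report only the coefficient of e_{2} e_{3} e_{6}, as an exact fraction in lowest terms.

first term: \frac{21}{8} e_{3} e_{6} + \frac{7}{3} e_{1} e_{3} e_{4} + \frac{4}{3} e_{2} e_{3} e_{4} + \frac{21}{4} e_{2} e_{3} e_{6} + \frac{16}{9} e_{2} e_{5} e_{6} - \frac{14}{3} e_{1} e_{2} e_{3} e_{4} - \frac{3}{2} e_{1} e_{2} e_{3} e_{6} - 2 e_{1} e_{2} e_{4} e_{5}
second term: -\frac{21}{8} e_{3} e_{6} + \frac{7}{3} e_{1} e_{3} e_{4} + \frac{4}{3} e_{2} e_{3} e_{4} - \frac{21}{4} e_{2} e_{3} e_{6} + \frac{16}{9} e_{2} e_{5} e_{6} + \frac{14}{3} e_{1} e_{2} e_{3} e_{4} - \frac{3}{2} e_{1} e_{2} e_{3} e_{6} - 2 e_{1} e_{2} e_{4} e_{5}
Answer: \frac{21}{2}


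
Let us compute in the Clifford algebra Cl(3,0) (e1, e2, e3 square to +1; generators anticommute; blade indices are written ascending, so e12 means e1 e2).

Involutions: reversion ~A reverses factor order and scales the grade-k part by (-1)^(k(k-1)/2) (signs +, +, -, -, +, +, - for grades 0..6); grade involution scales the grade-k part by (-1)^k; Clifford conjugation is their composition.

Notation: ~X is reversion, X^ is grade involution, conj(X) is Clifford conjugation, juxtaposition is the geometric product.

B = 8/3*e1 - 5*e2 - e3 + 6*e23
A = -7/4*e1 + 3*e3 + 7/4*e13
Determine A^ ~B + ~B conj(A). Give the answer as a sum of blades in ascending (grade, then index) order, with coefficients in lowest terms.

first term: 23/3 - 7/4*e1 - 18*e2 - 14/3*e3 + 7/4*e12 + 25/4*e13 - 15*e23 - 7/4*e123
second term: 23/3 - 7/4*e1 + 18*e2 - 14/3*e3 + 77/4*e12 - 25/4*e13 + 15*e23 - 77/4*e123
Answer: 46/3 - 7/2*e1 - 28/3*e3 + 21*e12 - 21*e123


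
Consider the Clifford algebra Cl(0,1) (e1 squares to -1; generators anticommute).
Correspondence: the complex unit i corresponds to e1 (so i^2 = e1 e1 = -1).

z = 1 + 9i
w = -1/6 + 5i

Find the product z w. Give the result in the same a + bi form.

In blades: z = 1 + 9*e1, w = -1/6 + 5*e1.
Distribute z over w term by term (generator squares from the signature, products reordered to ascending indices): (1)*w = -1/6 + 5*e1; (9*e1)*w = -45 - 3/2*e1.
Sum: -271/6 + 7/2*e1; translating back through the correspondence:
Answer: -271/6 + 7/2*i


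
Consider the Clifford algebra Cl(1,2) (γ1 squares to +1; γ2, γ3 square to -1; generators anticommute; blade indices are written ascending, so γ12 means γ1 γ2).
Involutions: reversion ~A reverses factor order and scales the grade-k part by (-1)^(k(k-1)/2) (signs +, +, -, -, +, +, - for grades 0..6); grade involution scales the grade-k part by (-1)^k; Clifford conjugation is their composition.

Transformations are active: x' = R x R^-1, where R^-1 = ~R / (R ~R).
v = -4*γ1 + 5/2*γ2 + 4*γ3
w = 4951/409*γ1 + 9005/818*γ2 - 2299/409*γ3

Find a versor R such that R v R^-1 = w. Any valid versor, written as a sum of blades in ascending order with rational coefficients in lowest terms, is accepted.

Since q(v) = q(w) = -25/4, the sum R = v + w = 3315/409*γ1 + 5525/409*γ2 - 663/409*γ3 does the job whenever invertible.
Answer: 3315/409*γ1 + 5525/409*γ2 - 663/409*γ3


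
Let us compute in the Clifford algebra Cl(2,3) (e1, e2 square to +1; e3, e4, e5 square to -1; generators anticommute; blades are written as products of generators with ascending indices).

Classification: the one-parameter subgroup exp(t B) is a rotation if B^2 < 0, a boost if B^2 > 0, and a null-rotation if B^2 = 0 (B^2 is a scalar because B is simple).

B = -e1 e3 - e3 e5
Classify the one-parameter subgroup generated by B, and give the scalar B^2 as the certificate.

B^2 term by term: the squares give (-1)^2*(e1 e3)^2 + (-1)^2*(e3 e5)^2 = 1*(+1) + 1*(-1) = 0 (each basis 2-blade squares to minus the product of its generators' squares); cross terms between blades sharing an index anticommute and cancel. So B^2 = 0.
Answer: null-rotation, certificate B^2 = 0. The invariant at work: B^2 = 0 is unchanged by conjugation, hence its sign classifies the subgroup whatever basis B is written in.


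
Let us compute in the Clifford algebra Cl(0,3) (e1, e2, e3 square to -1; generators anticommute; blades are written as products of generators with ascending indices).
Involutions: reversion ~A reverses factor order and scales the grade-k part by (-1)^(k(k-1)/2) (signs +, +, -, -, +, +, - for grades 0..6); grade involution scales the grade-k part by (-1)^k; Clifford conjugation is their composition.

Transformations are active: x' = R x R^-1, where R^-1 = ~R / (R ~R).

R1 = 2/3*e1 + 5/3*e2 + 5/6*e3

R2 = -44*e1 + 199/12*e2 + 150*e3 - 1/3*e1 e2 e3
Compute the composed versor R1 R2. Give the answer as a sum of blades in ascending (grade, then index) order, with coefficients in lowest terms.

Distribute over the terms of R1 (each basis-blade product reordered to ascending indices, repeated generators contracted through their squares):
(2/3*e1) R2 = 88/3 + 199/18*e1 e2 + 100*e1 e3 + 2/9*e2 e3
(5/3*e2) R2 = -995/36 + 220/3*e1 e2 - 5/9*e1 e3 + 250*e2 e3
(5/6*e3) R2 = -125 + 5/18*e1 e2 + 110/3*e1 e3 - 995/72*e2 e3
Summing the partial products and collecting blades:
Answer: -4439/36 + 254/3*e1 e2 + 1225/9*e1 e3 + 17021/72*e2 e3


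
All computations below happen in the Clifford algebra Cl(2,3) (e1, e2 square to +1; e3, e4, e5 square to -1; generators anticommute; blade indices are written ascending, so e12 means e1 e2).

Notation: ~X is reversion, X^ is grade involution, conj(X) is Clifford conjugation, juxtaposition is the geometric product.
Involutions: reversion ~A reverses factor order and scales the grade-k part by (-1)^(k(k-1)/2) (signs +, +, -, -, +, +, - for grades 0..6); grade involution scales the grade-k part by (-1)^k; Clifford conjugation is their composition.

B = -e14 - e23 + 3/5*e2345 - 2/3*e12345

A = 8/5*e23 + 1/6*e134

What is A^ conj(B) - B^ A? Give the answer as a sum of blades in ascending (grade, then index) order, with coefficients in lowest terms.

first term: 8/5 + 1/6*e3 + 1/9*e25 + 24/25*e45 - 1/6*e124 + 1/10*e125 + 16/15*e145 + 8/5*e1234
second term: -8/5 + 1/6*e3 - 1/9*e25 + 24/25*e45 + 1/6*e124 - 1/10*e125 + 16/15*e145 - 8/5*e1234
Answer: 16/5 + 2/9*e25 - 1/3*e124 + 1/5*e125 + 16/5*e1234


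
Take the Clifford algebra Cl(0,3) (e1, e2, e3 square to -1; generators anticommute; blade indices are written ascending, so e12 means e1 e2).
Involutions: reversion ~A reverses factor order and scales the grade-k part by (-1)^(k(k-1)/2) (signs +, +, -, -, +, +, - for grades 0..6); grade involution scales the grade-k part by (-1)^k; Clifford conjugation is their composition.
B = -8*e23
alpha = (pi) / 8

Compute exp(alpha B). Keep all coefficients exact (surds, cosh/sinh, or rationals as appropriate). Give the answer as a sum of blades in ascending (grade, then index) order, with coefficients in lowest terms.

B^2 = (-8)^2*(e23)^2 = 64*(-1) = -64 (a basis 2-blade squares to minus the product of its generators' squares).
B^2 = -64 — circular case — the even/odd split gives cos and sin: l = 8, alpha*l = pi, so exp(alpha B) = cos(pi) + (sin(pi)/8)*B = -1 + (0)*B.
Answer: -1


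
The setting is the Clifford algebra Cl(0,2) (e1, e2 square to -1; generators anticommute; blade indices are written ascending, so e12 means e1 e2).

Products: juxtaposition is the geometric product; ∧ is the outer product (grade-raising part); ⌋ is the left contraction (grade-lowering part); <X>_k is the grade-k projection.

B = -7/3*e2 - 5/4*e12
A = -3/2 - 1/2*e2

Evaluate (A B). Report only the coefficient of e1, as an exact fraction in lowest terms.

step 1: -7/6 + 5/8*e1 + 7/2*e2 + 15/8*e12
Answer: 5/8


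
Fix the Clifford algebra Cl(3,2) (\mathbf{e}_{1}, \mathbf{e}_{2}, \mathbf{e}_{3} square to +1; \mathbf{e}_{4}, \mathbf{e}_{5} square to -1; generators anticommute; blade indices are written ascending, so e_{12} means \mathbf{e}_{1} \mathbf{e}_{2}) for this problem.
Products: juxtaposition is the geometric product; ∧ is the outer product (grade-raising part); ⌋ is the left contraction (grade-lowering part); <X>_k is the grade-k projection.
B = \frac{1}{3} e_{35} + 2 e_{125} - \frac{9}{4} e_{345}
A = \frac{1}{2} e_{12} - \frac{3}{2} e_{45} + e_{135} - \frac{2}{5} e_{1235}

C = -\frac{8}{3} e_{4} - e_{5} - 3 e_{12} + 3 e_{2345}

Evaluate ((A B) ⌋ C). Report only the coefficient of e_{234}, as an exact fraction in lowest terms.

step 1: \frac{1}{3} e_{1} - \frac{167}{40} e_{3} - e_{5} - \frac{2}{15} e_{12} + \frac{9}{4} e_{14} - 2 e_{23} + \frac{1}{2} e_{34} + \frac{21}{10} e_{124} + \frac{1}{6} e_{1235} - \frac{9}{8} e_{12345}
step 2: -\frac{7}{5} - e_{2} + \frac{3}{2} e_{25} + 6 e_{45} - 3 e_{234} + \frac{501}{40} e_{245}
Answer: -3


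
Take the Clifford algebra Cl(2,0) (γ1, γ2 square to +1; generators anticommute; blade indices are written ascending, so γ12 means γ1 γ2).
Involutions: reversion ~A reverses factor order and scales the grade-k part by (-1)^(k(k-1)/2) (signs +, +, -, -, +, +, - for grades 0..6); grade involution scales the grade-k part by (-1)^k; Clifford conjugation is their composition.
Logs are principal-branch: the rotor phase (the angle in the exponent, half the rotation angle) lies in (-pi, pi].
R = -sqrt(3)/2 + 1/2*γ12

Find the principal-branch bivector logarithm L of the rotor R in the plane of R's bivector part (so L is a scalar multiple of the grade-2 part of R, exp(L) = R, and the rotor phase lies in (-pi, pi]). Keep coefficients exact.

The scalar part of R is -sqrt(3)/2, which fixes the principal-branch rotor phase; the unit plane is then the bivector part divided by the sine of that phase, and L is that plane scaled by the phase.
Concretely: cos(phase) = -sqrt(3)/2 gives phase = ±5*pi/6, and since phase/sin(phase) is even the sign is immaterial: L = (phase/sin(phase)) * <R>_2 = (5*pi/3) * <R>_2.
Answer: 5*pi/6*γ12


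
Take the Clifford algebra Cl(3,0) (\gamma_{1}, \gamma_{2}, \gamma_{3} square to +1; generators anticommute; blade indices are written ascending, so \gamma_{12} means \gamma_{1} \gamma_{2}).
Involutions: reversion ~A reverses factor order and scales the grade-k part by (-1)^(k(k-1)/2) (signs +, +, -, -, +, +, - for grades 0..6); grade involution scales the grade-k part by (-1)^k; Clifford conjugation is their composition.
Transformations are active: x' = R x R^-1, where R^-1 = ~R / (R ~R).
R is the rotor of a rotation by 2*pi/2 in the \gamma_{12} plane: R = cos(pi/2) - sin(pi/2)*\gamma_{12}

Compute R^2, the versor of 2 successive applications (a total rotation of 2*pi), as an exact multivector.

Rotor phase runs at HALF the rotation angle; powers of one rotor simply add phase, so after 2 steps in \gamma_{12} the phase is 2*pi/2 = \pi and R^2 = cos(\pi) - sin(\pi)*\gamma_{12}.
cos(\pi) = -1 and sin(\pi) = 0, so R^2 = -1. The total rotation 2*pi is 1 full turn, so every vector returns to itself, yet the rotor is -1, on the OTHER sheet of the double cover (an odd number of 2*pi turns).
Answer: -1


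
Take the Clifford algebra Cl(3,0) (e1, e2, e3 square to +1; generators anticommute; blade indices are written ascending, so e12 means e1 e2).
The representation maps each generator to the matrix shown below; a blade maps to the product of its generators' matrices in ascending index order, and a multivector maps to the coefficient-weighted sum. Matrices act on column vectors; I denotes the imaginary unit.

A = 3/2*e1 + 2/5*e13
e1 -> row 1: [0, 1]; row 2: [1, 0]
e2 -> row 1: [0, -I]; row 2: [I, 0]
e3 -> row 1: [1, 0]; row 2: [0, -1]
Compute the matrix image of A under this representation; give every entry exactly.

Bivector images (products of the table entries): rho(e13) = rho(e1)rho(e3) = row 1: [0, -1]; row 2: [1, 0].
M = (3/2)*rho(e1) + (2/5)*rho(e13), summed entrywise:
Answer: row 1: [0, 11/10]; row 2: [19/10, 0]


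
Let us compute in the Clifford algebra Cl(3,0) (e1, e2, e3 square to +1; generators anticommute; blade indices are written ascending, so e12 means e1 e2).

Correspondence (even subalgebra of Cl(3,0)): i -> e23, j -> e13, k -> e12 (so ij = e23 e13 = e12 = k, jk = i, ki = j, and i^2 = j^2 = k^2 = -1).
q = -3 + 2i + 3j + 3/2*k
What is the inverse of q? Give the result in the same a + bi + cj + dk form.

In blades: q = -3 + 3/2*e12 + 3*e13 + 2*e23.
With qbar = -3 - 3/2*e12 - 3*e13 - 2*e23 (scalar fixed, mapped units negated), q qbar = 97/4 (the sum of squared coefficients), so q^-1 = qbar / (97/4) = -12/97 - 6/97*e12 - 12/97*e13 - 8/97*e23; translating back:
Answer: -12/97 - 8/97*i - 12/97*j - 6/97*k


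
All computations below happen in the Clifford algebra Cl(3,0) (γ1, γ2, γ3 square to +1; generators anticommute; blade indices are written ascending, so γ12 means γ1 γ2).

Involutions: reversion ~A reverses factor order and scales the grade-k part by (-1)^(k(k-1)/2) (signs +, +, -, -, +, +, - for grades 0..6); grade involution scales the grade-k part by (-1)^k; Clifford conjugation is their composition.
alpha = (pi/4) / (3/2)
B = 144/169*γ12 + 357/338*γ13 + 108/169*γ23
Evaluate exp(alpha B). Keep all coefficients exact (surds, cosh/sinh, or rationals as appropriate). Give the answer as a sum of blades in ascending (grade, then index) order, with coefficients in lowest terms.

B^2 term by term: the squares give (144/169)^2*(γ12)^2 + (357/338)^2*(γ13)^2 + (108/169)^2*(γ23)^2 = 20736/28561*(-1) + 127449/114244*(-1) + 11664/28561*(-1) = -9/4 (each basis 2-blade squares to minus the product of its generators' squares); cross terms between blades sharing an index anticommute and cancel. So B^2 = -9/4.
B^2 = -9/4 — the negative square puts this in the circular regime; l = 3/2, alpha*l = pi/4, so exp(alpha B) = cos(pi/4) + (sin(pi/4)/(3/2))*B = sqrt(2)/2 + (sqrt(2)/3)*B.
Answer: sqrt(2)/2 + 48*sqrt(2)/169*γ12 + 119*sqrt(2)/338*γ13 + 36*sqrt(2)/169*γ23


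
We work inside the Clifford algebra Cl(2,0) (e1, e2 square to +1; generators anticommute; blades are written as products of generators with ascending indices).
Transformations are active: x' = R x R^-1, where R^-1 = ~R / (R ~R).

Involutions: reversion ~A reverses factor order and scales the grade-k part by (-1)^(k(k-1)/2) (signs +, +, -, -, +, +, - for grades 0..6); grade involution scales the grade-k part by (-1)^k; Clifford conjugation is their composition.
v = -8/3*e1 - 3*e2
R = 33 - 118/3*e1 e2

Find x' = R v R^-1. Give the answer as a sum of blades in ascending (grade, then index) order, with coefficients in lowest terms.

~R = 33 + 118/3*e1 e2, and R ~R = 23725/9, so R^-1 = ~R / (23725/9).
R v = 30*e1 - 1835/9*e2
Answer: 48652/14235*e1 - 9987/4745*e2


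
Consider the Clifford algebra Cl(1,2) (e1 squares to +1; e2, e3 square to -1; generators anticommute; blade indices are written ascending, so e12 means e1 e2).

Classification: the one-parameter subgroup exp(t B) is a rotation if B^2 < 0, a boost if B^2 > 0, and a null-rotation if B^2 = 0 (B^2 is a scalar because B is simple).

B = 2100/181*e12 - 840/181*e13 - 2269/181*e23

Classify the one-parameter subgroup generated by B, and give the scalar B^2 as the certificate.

B^2 term by term: the squares give (2100/181)^2*(e12)^2 + (-840/181)^2*(e13)^2 + (-2269/181)^2*(e23)^2 = 4410000/32761*(+1) + 705600/32761*(+1) + 5148361/32761*(-1) = -1 (each basis 2-blade squares to minus the product of its generators' squares); cross terms between blades sharing an index anticommute and cancel. So B^2 = -1.
Answer: rotation, certificate B^2 = -1. Certificate logic: -1 is a conjugation-invariant scalar, so its sign fixes rotation versus boost versus null-rotation outright.


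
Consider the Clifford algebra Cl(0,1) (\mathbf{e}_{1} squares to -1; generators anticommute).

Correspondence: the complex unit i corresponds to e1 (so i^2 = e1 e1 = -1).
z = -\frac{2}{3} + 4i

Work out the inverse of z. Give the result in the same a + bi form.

In blades: z = -\frac{2}{3} + 4 e_{1}.
With qbar = -\frac{2}{3} - 4 e_{1} (scalar fixed, mapped units negated), z qbar = \frac{148}{9} (the sum of squared coefficients), so z^-1 = qbar / (\frac{148}{9}) = -\frac{3}{74} - \frac{9}{37} e_{1}; translating back:
Answer: -\frac{3}{74} - \frac{9}{37}i


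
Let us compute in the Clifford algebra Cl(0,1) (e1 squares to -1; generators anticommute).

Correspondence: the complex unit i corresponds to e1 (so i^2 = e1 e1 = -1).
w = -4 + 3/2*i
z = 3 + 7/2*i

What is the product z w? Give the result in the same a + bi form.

In blades: z = 3 + 7/2*e1, w = -4 + 3/2*e1.
Distribute z over w term by term (generator squares from the signature, products reordered to ascending indices): (3)*w = -12 + 9/2*e1; (7/2*e1)*w = -21/4 - 14*e1.
Sum: -69/4 - 19/2*e1; translating back through the correspondence:
Answer: -69/4 - 19/2*i


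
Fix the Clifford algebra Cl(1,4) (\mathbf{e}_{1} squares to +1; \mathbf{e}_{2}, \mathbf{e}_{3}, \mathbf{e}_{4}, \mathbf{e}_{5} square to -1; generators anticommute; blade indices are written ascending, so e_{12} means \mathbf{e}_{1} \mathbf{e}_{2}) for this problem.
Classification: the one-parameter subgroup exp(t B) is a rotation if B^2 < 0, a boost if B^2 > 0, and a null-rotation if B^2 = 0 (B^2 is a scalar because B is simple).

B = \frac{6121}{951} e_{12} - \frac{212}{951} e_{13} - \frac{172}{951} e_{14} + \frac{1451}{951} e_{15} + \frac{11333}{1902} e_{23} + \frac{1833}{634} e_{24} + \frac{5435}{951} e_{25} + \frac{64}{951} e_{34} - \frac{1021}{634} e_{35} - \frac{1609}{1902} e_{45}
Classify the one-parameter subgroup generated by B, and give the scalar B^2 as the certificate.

B^2 term by term: the squares give (\frac{6121}{951})^2*(e_{12})^2 + (-\frac{212}{951})^2*(e_{13})^2 + (-\frac{172}{951})^2*(e_{14})^2 + (\frac{1451}{951})^2*(e_{15})^2 + (\frac{11333}{1902})^2*(e_{23})^2 + (\frac{1833}{634})^2*(e_{24})^2 + (\frac{5435}{951})^2*(e_{25})^2 + (\frac{64}{951})^2*(e_{34})^2 + (-\frac{1021}{634})^2*(e_{35})^2 + (-\frac{1609}{1902})^2*(e_{45})^2 = \frac{37466641}{904401}*(+1) + \frac{44944}{904401}*(+1) + \frac{29584}{904401}*(+1) + \frac{2105401}{904401}*(+1) + \frac{128436889}{3617604}*(-1) + \frac{3359889}{401956}*(-1) + \frac{29539225}{904401}*(-1) + \frac{4096}{904401}*(-1) + \frac{1042441}{401956}*(-1) + \frac{2588881}{3617604}*(-1) = -36 (each basis 2-blade squares to minus the product of its generators' squares); cross terms between blades sharing an index anticommute and cancel; the commuting (index-disjoint) pairs give grade-4 terms 2*c*c'*(blade product), which cancel blade by blade — e_{1234}: \frac{783488}{904401} + \frac{129532}{100489} - \frac{1949276}{904401} = 0; e_{1235}: -\frac{6249541}{301467} + \frac{2304440}{904401} + \frac{16444183}{904401} = 0; e_{1245}: -\frac{9848689}{904401} + \frac{1869640}{904401} + \frac{886561}{100489} = 0; e_{1345}: \frac{341108}{904401} - \frac{175612}{301467} + \frac{185728}{904401} = 0; e_{2345}: -\frac{18234797}{1808802} + \frac{1871493}{200978} + \frac{695680}{904401} = 0 — confirming B is simple. So B^2 = -36.
Answer: rotation, certificate B^2 = -36. B^2 = -36 is basis-independent, so its sign is the whole story.


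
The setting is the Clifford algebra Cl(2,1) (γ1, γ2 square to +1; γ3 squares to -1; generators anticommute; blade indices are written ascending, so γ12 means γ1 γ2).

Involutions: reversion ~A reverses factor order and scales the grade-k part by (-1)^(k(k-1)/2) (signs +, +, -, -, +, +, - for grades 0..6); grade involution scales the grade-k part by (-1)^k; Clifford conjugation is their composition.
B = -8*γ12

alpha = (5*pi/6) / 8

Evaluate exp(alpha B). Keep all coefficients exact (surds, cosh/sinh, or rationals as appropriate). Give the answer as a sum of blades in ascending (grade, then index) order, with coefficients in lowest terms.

B^2 = (-8)^2*(γ12)^2 = 64*(-1) = -64 (a basis 2-blade squares to minus the product of its generators' squares).
B^2 = -64 — B^2 < 0, so the exponential closes trigonometrically: l = 8, alpha*l = 5*pi/6, so exp(alpha B) = cos(5*pi/6) + (sin(5*pi/6)/8)*B = -sqrt(3)/2 + (1/16)*B.
Answer: -sqrt(3)/2 - 1/2*γ12


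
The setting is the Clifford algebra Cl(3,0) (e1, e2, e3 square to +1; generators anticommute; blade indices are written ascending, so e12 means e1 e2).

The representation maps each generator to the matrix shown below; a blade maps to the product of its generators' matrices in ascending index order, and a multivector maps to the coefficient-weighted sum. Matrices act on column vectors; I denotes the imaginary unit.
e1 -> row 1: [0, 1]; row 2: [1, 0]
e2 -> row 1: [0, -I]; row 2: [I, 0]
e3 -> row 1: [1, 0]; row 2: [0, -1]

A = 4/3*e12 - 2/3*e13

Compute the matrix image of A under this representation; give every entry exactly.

Bivector images (products of the table entries): rho(e12) = rho(e1)rho(e2) = row 1: [I, 0]; row 2: [0, -I]; rho(e13) = rho(e1)rho(e3) = row 1: [0, -1]; row 2: [1, 0].
M = (4/3)*rho(e12) + (-2/3)*rho(e13), summed entrywise:
Answer: row 1: [4*I/3, 2/3]; row 2: [-2/3, -4*I/3]


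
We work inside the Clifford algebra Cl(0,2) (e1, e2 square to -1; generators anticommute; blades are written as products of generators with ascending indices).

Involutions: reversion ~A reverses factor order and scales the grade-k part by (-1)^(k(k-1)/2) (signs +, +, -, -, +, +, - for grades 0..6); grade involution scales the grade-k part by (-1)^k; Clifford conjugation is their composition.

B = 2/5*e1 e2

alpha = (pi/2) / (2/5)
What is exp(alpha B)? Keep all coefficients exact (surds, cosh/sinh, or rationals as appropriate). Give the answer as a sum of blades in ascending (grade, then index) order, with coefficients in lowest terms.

B^2 = (2/5)^2*(e1 e2)^2 = 4/25*(-1) = -4/25 (a basis 2-blade squares to minus the product of its generators' squares).
B^2 = -4/25 — B^2 < 0, so the exponential closes trigonometrically: l = 2/5, alpha*l = pi/2, so exp(alpha B) = cos(pi/2) + (sin(pi/2)/(2/5))*B = 0 + (5/2)*B.
Answer: e1 e2


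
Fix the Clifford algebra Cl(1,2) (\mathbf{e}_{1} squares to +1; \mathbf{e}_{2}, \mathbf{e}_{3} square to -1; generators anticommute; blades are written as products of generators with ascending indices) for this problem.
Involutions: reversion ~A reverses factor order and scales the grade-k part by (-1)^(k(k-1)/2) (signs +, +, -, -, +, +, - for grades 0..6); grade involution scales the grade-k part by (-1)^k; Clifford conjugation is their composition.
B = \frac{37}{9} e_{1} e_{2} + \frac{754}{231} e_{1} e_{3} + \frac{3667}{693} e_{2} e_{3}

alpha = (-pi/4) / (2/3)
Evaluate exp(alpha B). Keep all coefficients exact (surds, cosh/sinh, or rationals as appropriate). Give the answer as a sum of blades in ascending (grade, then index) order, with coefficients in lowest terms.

B^2 term by term: the squares give (\frac{37}{9})^2*(e_{1} e_{2})^2 + (\frac{754}{231})^2*(e_{1} e_{3})^2 + (\frac{3667}{693})^2*(e_{2} e_{3})^2 = \frac{1369}{81}*(+1) + \frac{568516}{53361}*(+1) + \frac{13446889}{480249}*(-1) = -\frac{4}{9} (each basis 2-blade squares to minus the product of its generators' squares); cross terms between blades sharing an index anticommute and cancel. So B^2 = -\frac{4}{9}.
B^2 = -\frac{4}{9} — the series telescopes trigonometrically here: l = \frac{2}{3}, alpha*l = - \frac{\pi}{4}, so exp(alpha B) = cos(- \frac{\pi}{4}) + (sin(- \frac{\pi}{4})/(\frac{2}{3}))*B = \frac{\sqrt{2}}{2} + (- \frac{3 \sqrt{2}}{4})*B.
Answer: \frac{\sqrt{2}}{2} - \frac{37 \sqrt{2}}{12} e_{1} e_{2} - \frac{377 \sqrt{2}}{154} e_{1} e_{3} - \frac{3667 \sqrt{2}}{924} e_{2} e_{3}


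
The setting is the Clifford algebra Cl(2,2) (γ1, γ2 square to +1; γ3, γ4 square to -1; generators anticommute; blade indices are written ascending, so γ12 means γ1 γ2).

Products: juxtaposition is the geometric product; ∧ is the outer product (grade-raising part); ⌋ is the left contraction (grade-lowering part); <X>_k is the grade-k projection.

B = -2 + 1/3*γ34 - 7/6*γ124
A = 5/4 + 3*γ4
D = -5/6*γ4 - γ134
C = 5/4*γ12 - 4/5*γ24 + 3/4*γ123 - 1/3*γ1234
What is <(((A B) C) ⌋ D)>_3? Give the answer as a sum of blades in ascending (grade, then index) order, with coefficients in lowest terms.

step 1: -5/2 + γ3 - 6*γ4 + 7/2*γ12 + 5/12*γ34 - 35/24*γ124
step 2: -35/8 + 7/6*γ1 + 24/5*γ2 - 28/9*γ3 + 175/96*γ4 - 269/72*γ12 - 14/5*γ14 + 1/3*γ23 + 2*γ24 + 7/96*γ34 + 11/8*γ123 - 329/48*γ124 + 4/5*γ234 + 281/48*γ1234
step 3: 875/576 + 7/96*γ1 - 14/5*γ3 + 175/48*γ4 + 175/96*γ13 + 28/9*γ14 - 7/6*γ34 + 35/8*γ134
step 4: 35/8*γ134
Answer: 35/8*γ134


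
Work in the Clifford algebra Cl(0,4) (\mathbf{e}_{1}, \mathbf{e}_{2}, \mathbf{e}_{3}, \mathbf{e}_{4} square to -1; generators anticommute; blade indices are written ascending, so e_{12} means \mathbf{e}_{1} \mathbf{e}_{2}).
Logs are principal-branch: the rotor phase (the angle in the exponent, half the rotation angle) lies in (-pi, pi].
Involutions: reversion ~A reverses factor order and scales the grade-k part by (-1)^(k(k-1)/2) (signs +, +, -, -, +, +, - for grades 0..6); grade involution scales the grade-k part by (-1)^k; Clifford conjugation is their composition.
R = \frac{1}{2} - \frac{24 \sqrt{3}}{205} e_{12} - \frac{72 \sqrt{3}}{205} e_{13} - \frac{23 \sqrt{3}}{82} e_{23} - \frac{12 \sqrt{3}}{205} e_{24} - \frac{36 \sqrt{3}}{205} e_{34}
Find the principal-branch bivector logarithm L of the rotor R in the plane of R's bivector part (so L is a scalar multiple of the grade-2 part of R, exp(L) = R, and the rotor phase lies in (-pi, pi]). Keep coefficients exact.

The scalar part of R is \frac{1}{2}, and that scalar determines the rotor phase on the principal branch; recovering the unit plane as bivector-part over sine of the phase gives L = phase * plane.
Concretely: cos(phase) = \frac{1}{2} gives phase = ±\frac{\pi}{3}, and since phase/sin(phase) is even the sign is immaterial: L = (phase/sin(phase)) * <R>_2 = (\frac{2 \sqrt{3} \pi}{9}) * <R>_2.
Answer: - \frac{16 \pi}{205} e_{12} - \frac{48 \pi}{205} e_{13} - \frac{23 \pi}{123} e_{23} - \frac{8 \pi}{205} e_{24} - \frac{24 \pi}{205} e_{34}


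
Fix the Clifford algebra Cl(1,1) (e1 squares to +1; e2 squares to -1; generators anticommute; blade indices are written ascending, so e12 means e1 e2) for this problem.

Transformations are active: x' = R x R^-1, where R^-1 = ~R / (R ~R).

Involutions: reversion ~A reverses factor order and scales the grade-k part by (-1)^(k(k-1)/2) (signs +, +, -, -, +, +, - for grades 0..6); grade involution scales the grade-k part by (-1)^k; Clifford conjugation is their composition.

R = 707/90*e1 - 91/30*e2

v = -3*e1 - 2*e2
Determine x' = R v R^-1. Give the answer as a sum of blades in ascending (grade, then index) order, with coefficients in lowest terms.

~R = 707/90*e1 - 91/30*e2, and R ~R = 21266/405, so R^-1 = ~R / (21266/405).
R v = -889/30 - 2233/90*e12
Answer: -25461/4340*e1 + 23539/4340*e2
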